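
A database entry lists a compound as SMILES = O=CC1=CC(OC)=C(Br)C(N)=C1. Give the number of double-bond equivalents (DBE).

5

Molecular formula: C8H8BrNO2.
DoU = (2C + 2 + N − H − X) / 2, where X is the halogen count and O/S are ignored.
    = (2·8 + 2 + 1 − 8 − 1) / 2 = 10 / 2 = 5.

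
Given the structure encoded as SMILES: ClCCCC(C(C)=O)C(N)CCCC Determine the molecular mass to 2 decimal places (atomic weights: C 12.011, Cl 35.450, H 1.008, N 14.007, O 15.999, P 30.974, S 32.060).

First, the molecular formula is C11H22ClNO (counting implicit H from valence).
  C: 11 × 12.011 = 132.121
  Cl: 1 × 35.450 = 35.450
  H: 22 × 1.008 = 22.176
  N: 1 × 14.007 = 14.007
  O: 1 × 15.999 = 15.999
Sum: 11×12.011 + 1×35.450 + 22×1.008 + 1×14.007 + 1×15.999 = 219.753 → 219.75 g/mol.

219.75 g/mol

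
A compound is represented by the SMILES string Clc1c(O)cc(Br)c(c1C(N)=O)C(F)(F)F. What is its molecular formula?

Walk through each heavy atom and fill implicit hydrogens from standard valence (C 4, N 3, O 2, S 2, halogen 1); for lowercase aromatic atoms, an aromatic c carries 1 H when it has two neighbours and 0 H with three, and aromatic n carries 0 H:
  atom 1: Cl (halogen, monovalent) → 0 H
  atom 2: aromatic c, 3 neighbours → 0 H
  atom 3: aromatic c, 3 neighbours → 0 H
  atom 4: O, bond orders sum to 1 (valence 2) → 1 H
  atom 5: aromatic c, 2 neighbours → 1 H
  atom 6: aromatic c, 3 neighbours → 0 H
  atom 7: Br (halogen, monovalent) → 0 H
  atom 8: aromatic c, 3 neighbours → 0 H
  atom 9: aromatic c, 3 neighbours → 0 H
  atom 10: C, bond orders sum to 4 (valence 4) → 0 H
  atom 11: N, bond orders sum to 1 (valence 3) → 2 H
  atom 12: O, bond orders sum to 2 (valence 2) → 0 H
  atom 13: C, bond orders sum to 4 (valence 4) → 0 H
  atom 14: F (halogen, monovalent) → 0 H
  atom 15: F (halogen, monovalent) → 0 H
  atom 16: F (halogen, monovalent) → 0 H
Totals → C:8, H:4, Br:1, Cl:1, F:3, N:1, O:2.

C8H4BrClF3NO2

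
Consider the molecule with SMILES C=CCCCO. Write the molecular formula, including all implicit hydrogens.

Walk through each heavy atom and fill implicit hydrogens from standard valence (C 4, N 3, O 2, S 2, halogen 1):
  atom 1: C, bond orders sum to 2 (valence 4) → 2 H
  atom 2: C, bond orders sum to 3 (valence 4) → 1 H
  atom 3: C, bond orders sum to 2 (valence 4) → 2 H
  atom 4: C, bond orders sum to 2 (valence 4) → 2 H
  atom 5: C, bond orders sum to 2 (valence 4) → 2 H
  atom 6: O, bond orders sum to 1 (valence 2) → 1 H
Totals → C:5, H:10, O:1.
In Hill order: C5H10O.

C5H10O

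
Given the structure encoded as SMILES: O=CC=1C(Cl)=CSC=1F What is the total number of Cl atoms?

1

Scan the SMILES for Cl atoms (remember two-letter symbols like Cl and Br are single atoms).
Chlorine count: 1.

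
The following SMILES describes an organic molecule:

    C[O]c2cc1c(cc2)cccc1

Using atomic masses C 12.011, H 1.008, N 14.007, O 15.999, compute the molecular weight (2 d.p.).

158.20 g/mol

First, the molecular formula is C11H10O (counting implicit H from valence).
  C: 11 × 12.011 = 132.121
  H: 10 × 1.008 = 10.080
  O: 1 × 15.999 = 15.999
Sum: 11×12.011 + 10×1.008 + 1×15.999 = 158.200 → 158.20 g/mol.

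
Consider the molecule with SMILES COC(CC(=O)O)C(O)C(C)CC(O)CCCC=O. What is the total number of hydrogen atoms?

24

Walk through each heavy atom and fill implicit hydrogens from standard valence (C 4, N 3, O 2, S 2, halogen 1):
  atom 1: C, bond orders sum to 1 (valence 4) → 3 H
  atom 2: O, bond orders sum to 2 (valence 2) → 0 H
  atom 3: C, bond orders sum to 3 (valence 4) → 1 H
  atom 4: C, bond orders sum to 2 (valence 4) → 2 H
  atom 5: C, bond orders sum to 4 (valence 4) → 0 H
  atom 6: O, bond orders sum to 2 (valence 2) → 0 H
  atom 7: O, bond orders sum to 1 (valence 2) → 1 H
  atom 8: C, bond orders sum to 3 (valence 4) → 1 H
  atom 9: O, bond orders sum to 1 (valence 2) → 1 H
  atom 10: C, bond orders sum to 3 (valence 4) → 1 H
  atom 11: C, bond orders sum to 1 (valence 4) → 3 H
  atom 12: C, bond orders sum to 2 (valence 4) → 2 H
  atom 13: C, bond orders sum to 3 (valence 4) → 1 H
  atom 14: O, bond orders sum to 1 (valence 2) → 1 H
  atom 15: C, bond orders sum to 2 (valence 4) → 2 H
  atom 16: C, bond orders sum to 2 (valence 4) → 2 H
  atom 17: C, bond orders sum to 2 (valence 4) → 2 H
  atom 18: C, bond orders sum to 3 (valence 4) → 1 H
  atom 19: O, bond orders sum to 2 (valence 2) → 0 H
Total hydrogens: 24.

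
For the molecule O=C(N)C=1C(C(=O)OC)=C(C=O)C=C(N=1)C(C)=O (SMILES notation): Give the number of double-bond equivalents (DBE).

8

Degree of unsaturation = (number of rings) + (number of π bonds).
Ring closures in the SMILES: 1.
π bonds: 7 double bonds (each 1 DoU) → 7 DoU from unsaturation.
Total DoU = 1 + 7 = 8.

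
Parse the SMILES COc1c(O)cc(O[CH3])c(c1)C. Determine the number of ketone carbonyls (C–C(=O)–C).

0

Scan the SMILES for the ketone motif — none present.
Groups that are present: 2 ether, 1 hydroxyl.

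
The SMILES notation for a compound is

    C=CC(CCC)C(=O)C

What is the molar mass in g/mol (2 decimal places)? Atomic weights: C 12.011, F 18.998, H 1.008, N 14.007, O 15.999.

126.20 g/mol

First, the molecular formula is C8H14O (counting implicit H from valence).
  C: 8 × 12.011 = 96.088
  H: 14 × 1.008 = 14.112
  O: 1 × 15.999 = 15.999
Sum: 8×12.011 + 14×1.008 + 1×15.999 = 126.199 → 126.20 g/mol.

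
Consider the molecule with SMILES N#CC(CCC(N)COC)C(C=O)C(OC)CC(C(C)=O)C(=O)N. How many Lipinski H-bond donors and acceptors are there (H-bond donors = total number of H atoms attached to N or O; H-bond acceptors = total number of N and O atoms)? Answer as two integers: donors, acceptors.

Donors: find every N or O and count the H atoms it carries.
  atom 1 (N): bond orders sum to 3 → 0 H
  atom 7 (N): bond orders sum to 1 → 2 H
  atom 9 (O): bond orders sum to 2 → 0 H
  atom 13 (O): bond orders sum to 2 → 0 H
  atom 15 (O): bond orders sum to 2 → 0 H
  atom 21 (O): bond orders sum to 2 → 0 H
  atom 23 (O): bond orders sum to 2 → 0 H
  atom 24 (N): bond orders sum to 1 → 2 H
Lipinski HBD = 4.
Acceptors: N atoms = 3, O atoms = 5 → HBA = 8.

4, 8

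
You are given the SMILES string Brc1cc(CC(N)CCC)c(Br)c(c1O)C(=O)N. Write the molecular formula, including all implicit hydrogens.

C12H16Br2N2O2

Walk through each heavy atom and fill implicit hydrogens from standard valence (C 4, N 3, O 2, S 2, halogen 1); for lowercase aromatic atoms, an aromatic c carries 1 H when it has two neighbours and 0 H with three, and aromatic n carries 0 H:
  atom 1: Br (halogen, monovalent) → 0 H
  atom 2: aromatic c, 3 neighbours → 0 H
  atom 3: aromatic c, 2 neighbours → 1 H
  atom 4: aromatic c, 3 neighbours → 0 H
  atom 5: C, bond orders sum to 2 (valence 4) → 2 H
  atom 6: C, bond orders sum to 3 (valence 4) → 1 H
  atom 7: N, bond orders sum to 1 (valence 3) → 2 H
  atom 8: C, bond orders sum to 2 (valence 4) → 2 H
  atom 9: C, bond orders sum to 2 (valence 4) → 2 H
  atom 10: C, bond orders sum to 1 (valence 4) → 3 H
  atom 11: aromatic c, 3 neighbours → 0 H
  atom 12: Br (halogen, monovalent) → 0 H
  atom 13: aromatic c, 3 neighbours → 0 H
  atom 14: aromatic c, 3 neighbours → 0 H
  atom 15: O, bond orders sum to 1 (valence 2) → 1 H
  atom 16: C, bond orders sum to 4 (valence 4) → 0 H
  atom 17: O, bond orders sum to 2 (valence 2) → 0 H
  atom 18: N, bond orders sum to 1 (valence 3) → 2 H
Totals → C:12, H:16, Br:2, N:2, O:2.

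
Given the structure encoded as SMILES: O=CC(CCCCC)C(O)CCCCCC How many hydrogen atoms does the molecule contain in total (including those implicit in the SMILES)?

Walk through each heavy atom and fill implicit hydrogens from standard valence (C 4, N 3, O 2, S 2, halogen 1):
  atom 1: O, bond orders sum to 2 (valence 2) → 0 H
  atom 2: C, bond orders sum to 3 (valence 4) → 1 H
  atom 3: C, bond orders sum to 3 (valence 4) → 1 H
  atom 4: C, bond orders sum to 2 (valence 4) → 2 H
  atom 5: C, bond orders sum to 2 (valence 4) → 2 H
  atom 6: C, bond orders sum to 2 (valence 4) → 2 H
  atom 7: C, bond orders sum to 2 (valence 4) → 2 H
  atom 8: C, bond orders sum to 1 (valence 4) → 3 H
  atom 9: C, bond orders sum to 3 (valence 4) → 1 H
  atom 10: O, bond orders sum to 1 (valence 2) → 1 H
  atom 11: C, bond orders sum to 2 (valence 4) → 2 H
  atom 12: C, bond orders sum to 2 (valence 4) → 2 H
  atom 13: C, bond orders sum to 2 (valence 4) → 2 H
  atom 14: C, bond orders sum to 2 (valence 4) → 2 H
  atom 15: C, bond orders sum to 2 (valence 4) → 2 H
  atom 16: C, bond orders sum to 1 (valence 4) → 3 H
Total hydrogens: 28.

28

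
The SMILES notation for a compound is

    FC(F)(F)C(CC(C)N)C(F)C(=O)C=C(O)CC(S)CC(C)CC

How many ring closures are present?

In SMILES, each pair of matching ring-closure digits denotes one ring-closing bond; the number of such bonds equals the number of independent rings.
Ring-closure bonds here: 0.

0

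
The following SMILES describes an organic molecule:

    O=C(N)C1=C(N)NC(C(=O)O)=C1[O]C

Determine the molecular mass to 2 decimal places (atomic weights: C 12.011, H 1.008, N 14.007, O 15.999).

First, the molecular formula is C7H9N3O4 (counting implicit H from valence).
  C: 7 × 12.011 = 84.077
  H: 9 × 1.008 = 9.072
  N: 3 × 14.007 = 42.021
  O: 4 × 15.999 = 63.996
Sum: 7×12.011 + 9×1.008 + 3×14.007 + 4×15.999 = 199.166 → 199.17 g/mol.

199.17 g/mol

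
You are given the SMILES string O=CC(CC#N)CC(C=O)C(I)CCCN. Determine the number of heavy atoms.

Every atom symbol written in the SMILES (organic subset) is one heavy atom; implicit H are not written.
Heavy atoms by element → C:11, I:1, N:2, O:2.
Total: 16.

16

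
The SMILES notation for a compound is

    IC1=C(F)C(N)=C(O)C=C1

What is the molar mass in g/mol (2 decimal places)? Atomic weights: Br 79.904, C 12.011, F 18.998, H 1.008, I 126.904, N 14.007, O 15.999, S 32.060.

First, the molecular formula is C6H5FINO (counting implicit H from valence).
  C: 6 × 12.011 = 72.066
  F: 1 × 18.998 = 18.998
  H: 5 × 1.008 = 5.040
  I: 1 × 126.904 = 126.904
  N: 1 × 14.007 = 14.007
  O: 1 × 15.999 = 15.999
Sum: 6×12.011 + 1×18.998 + 5×1.008 + 1×126.904 + 1×14.007 + 1×15.999 = 253.014 → 253.01 g/mol.

253.01 g/mol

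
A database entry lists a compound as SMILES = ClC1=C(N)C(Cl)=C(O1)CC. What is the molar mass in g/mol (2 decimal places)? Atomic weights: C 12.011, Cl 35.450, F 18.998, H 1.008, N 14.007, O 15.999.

First, the molecular formula is C6H7Cl2NO (counting implicit H from valence).
  C: 6 × 12.011 = 72.066
  Cl: 2 × 35.450 = 70.900
  H: 7 × 1.008 = 7.056
  N: 1 × 14.007 = 14.007
  O: 1 × 15.999 = 15.999
Sum: 6×12.011 + 2×35.450 + 7×1.008 + 1×14.007 + 1×15.999 = 180.028 → 180.03 g/mol.

180.03 g/mol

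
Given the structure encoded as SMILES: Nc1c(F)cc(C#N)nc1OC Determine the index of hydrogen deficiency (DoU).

6

Molecular formula: C7H6FN3O.
DoU = (2C + 2 + N − H − X) / 2, where X is the halogen count and O/S are ignored.
    = (2·7 + 2 + 3 − 6 − 1) / 2 = 12 / 2 = 6.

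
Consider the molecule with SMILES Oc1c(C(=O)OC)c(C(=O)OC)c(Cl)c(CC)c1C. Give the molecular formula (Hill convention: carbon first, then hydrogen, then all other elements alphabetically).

C13H15ClO5

Walk through each heavy atom and fill implicit hydrogens from standard valence (C 4, N 3, O 2, S 2, halogen 1); for lowercase aromatic atoms, an aromatic c carries 1 H when it has two neighbours and 0 H with three, and aromatic n carries 0 H:
  atom 1: O, bond orders sum to 1 (valence 2) → 1 H
  atom 2: aromatic c, 3 neighbours → 0 H
  atom 3: aromatic c, 3 neighbours → 0 H
  atom 4: C, bond orders sum to 4 (valence 4) → 0 H
  atom 5: O, bond orders sum to 2 (valence 2) → 0 H
  atom 6: O, bond orders sum to 2 (valence 2) → 0 H
  atom 7: C, bond orders sum to 1 (valence 4) → 3 H
  atom 8: aromatic c, 3 neighbours → 0 H
  atom 9: C, bond orders sum to 4 (valence 4) → 0 H
  atom 10: O, bond orders sum to 2 (valence 2) → 0 H
  atom 11: O, bond orders sum to 2 (valence 2) → 0 H
  atom 12: C, bond orders sum to 1 (valence 4) → 3 H
  atom 13: aromatic c, 3 neighbours → 0 H
  atom 14: Cl (halogen, monovalent) → 0 H
  atom 15: aromatic c, 3 neighbours → 0 H
  atom 16: C, bond orders sum to 2 (valence 4) → 2 H
  atom 17: C, bond orders sum to 1 (valence 4) → 3 H
  atom 18: aromatic c, 3 neighbours → 0 H
  atom 19: C, bond orders sum to 1 (valence 4) → 3 H
Totals → C:13, H:15, Cl:1, O:5.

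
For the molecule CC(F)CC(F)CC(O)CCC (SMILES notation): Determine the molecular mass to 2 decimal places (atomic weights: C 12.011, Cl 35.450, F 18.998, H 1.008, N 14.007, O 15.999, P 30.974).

First, the molecular formula is C9H18F2O (counting implicit H from valence).
  C: 9 × 12.011 = 108.099
  F: 2 × 18.998 = 37.996
  H: 18 × 1.008 = 18.144
  O: 1 × 15.999 = 15.999
Sum: 9×12.011 + 2×18.998 + 18×1.008 + 1×15.999 = 180.238 → 180.24 g/mol.

180.24 g/mol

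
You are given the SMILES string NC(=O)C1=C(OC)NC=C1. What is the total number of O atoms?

Scan the SMILES for O atoms (remember two-letter symbols like Cl and Br are single atoms).
Oxygen count: 2.

2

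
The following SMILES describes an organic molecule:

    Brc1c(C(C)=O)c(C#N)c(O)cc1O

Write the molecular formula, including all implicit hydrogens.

Walk through each heavy atom and fill implicit hydrogens from standard valence (C 4, N 3, O 2, S 2, halogen 1); for lowercase aromatic atoms, an aromatic c carries 1 H when it has two neighbours and 0 H with three, and aromatic n carries 0 H:
  atom 1: Br (halogen, monovalent) → 0 H
  atom 2: aromatic c, 3 neighbours → 0 H
  atom 3: aromatic c, 3 neighbours → 0 H
  atom 4: C, bond orders sum to 4 (valence 4) → 0 H
  atom 5: C, bond orders sum to 1 (valence 4) → 3 H
  atom 6: O, bond orders sum to 2 (valence 2) → 0 H
  atom 7: aromatic c, 3 neighbours → 0 H
  atom 8: C, bond orders sum to 4 (valence 4) → 0 H
  atom 9: N, bond orders sum to 3 (valence 3) → 0 H
  atom 10: aromatic c, 3 neighbours → 0 H
  atom 11: O, bond orders sum to 1 (valence 2) → 1 H
  atom 12: aromatic c, 2 neighbours → 1 H
  atom 13: aromatic c, 3 neighbours → 0 H
  atom 14: O, bond orders sum to 1 (valence 2) → 1 H
Totals → C:9, H:6, Br:1, N:1, O:3.

C9H6BrNO3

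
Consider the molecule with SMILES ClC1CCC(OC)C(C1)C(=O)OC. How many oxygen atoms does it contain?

3

Scan the SMILES for O atoms (remember two-letter symbols like Cl and Br are single atoms).
Oxygen count: 3.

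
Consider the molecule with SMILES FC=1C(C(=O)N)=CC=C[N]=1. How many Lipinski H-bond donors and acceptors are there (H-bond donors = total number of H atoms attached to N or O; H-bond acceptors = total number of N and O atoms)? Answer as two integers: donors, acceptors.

Donors: find every N or O and count the H atoms it carries.
  atom 5 (O): bond orders sum to 2 → 0 H
  atom 6 (N): bond orders sum to 1 → 2 H
  atom 10 (N): bond orders sum to 3 → 0 H
Lipinski HBD = 2.
Acceptors: N atoms = 2, O atoms = 1 → HBA = 3.

2, 3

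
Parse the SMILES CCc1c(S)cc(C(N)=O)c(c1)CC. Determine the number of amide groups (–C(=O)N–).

The amide motif appears at heavy-atom position 8 in the SMILES.
Other groups present: 1 thiol.
Amide count: 1.

1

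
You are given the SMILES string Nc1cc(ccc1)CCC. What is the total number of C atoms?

Count every carbon token in the SMILES (each C, including those in ring-closure positions and inside branches).
Carbon count: 9.

9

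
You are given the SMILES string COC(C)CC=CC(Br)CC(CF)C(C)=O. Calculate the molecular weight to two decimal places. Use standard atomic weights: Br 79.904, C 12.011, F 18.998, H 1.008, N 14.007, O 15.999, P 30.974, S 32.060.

295.19 g/mol

First, the molecular formula is C12H20BrFO2 (counting implicit H from valence).
  Br: 1 × 79.904 = 79.904
  C: 12 × 12.011 = 144.132
  F: 1 × 18.998 = 18.998
  H: 20 × 1.008 = 20.160
  O: 2 × 15.999 = 31.998
Sum: 1×79.904 + 12×12.011 + 1×18.998 + 20×1.008 + 2×15.999 = 295.192 → 295.19 g/mol.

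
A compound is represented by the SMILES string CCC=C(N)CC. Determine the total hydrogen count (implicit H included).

Walk through each heavy atom and fill implicit hydrogens from standard valence (C 4, N 3, O 2, S 2, halogen 1):
  atom 1: C, bond orders sum to 1 (valence 4) → 3 H
  atom 2: C, bond orders sum to 2 (valence 4) → 2 H
  atom 3: C, bond orders sum to 3 (valence 4) → 1 H
  atom 4: C, bond orders sum to 4 (valence 4) → 0 H
  atom 5: N, bond orders sum to 1 (valence 3) → 2 H
  atom 6: C, bond orders sum to 2 (valence 4) → 2 H
  atom 7: C, bond orders sum to 1 (valence 4) → 3 H
Total hydrogens: 13.

13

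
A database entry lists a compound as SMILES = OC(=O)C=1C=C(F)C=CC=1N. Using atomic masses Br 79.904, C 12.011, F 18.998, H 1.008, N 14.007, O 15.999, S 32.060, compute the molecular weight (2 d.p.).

First, the molecular formula is C7H6FNO2 (counting implicit H from valence).
  C: 7 × 12.011 = 84.077
  F: 1 × 18.998 = 18.998
  H: 6 × 1.008 = 6.048
  N: 1 × 14.007 = 14.007
  O: 2 × 15.999 = 31.998
Sum: 7×12.011 + 1×18.998 + 6×1.008 + 1×14.007 + 2×15.999 = 155.128 → 155.13 g/mol.

155.13 g/mol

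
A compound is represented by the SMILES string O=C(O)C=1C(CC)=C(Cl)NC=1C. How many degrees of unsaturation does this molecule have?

Degree of unsaturation = (number of rings) + (number of π bonds).
Ring closures in the SMILES: 1.
π bonds: 3 double bonds (each 1 DoU) → 3 DoU from unsaturation.
Total DoU = 1 + 3 = 4.

4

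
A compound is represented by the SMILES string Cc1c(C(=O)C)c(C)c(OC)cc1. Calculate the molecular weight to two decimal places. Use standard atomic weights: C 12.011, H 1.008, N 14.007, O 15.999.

178.23 g/mol

First, the molecular formula is C11H14O2 (counting implicit H from valence).
  C: 11 × 12.011 = 132.121
  H: 14 × 1.008 = 14.112
  O: 2 × 15.999 = 31.998
Sum: 11×12.011 + 14×1.008 + 2×15.999 = 178.231 → 178.23 g/mol.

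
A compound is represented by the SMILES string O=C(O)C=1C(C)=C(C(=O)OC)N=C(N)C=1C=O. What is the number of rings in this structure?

1

In SMILES, each pair of matching ring-closure digits denotes one ring-closing bond; the number of such bonds equals the number of independent rings.
Ring-closure bonds here: 1.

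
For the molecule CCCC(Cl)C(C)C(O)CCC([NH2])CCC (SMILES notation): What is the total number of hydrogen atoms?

Walk through each heavy atom and fill implicit hydrogens from standard valence (C 4, N 3, O 2, S 2, halogen 1):
  atom 1: C, bond orders sum to 1 (valence 4) → 3 H
  atom 2: C, bond orders sum to 2 (valence 4) → 2 H
  atom 3: C, bond orders sum to 2 (valence 4) → 2 H
  atom 4: C, bond orders sum to 3 (valence 4) → 1 H
  atom 5: Cl (halogen, monovalent) → 0 H
  atom 6: C, bond orders sum to 3 (valence 4) → 1 H
  atom 7: C, bond orders sum to 1 (valence 4) → 3 H
  atom 8: C, bond orders sum to 3 (valence 4) → 1 H
  atom 9: O, bond orders sum to 1 (valence 2) → 1 H
  atom 10: C, bond orders sum to 2 (valence 4) → 2 H
  atom 11: C, bond orders sum to 2 (valence 4) → 2 H
  atom 12: C, bond orders sum to 3 (valence 4) → 1 H
  atom 13: N with explicit H count 2
  atom 14: C, bond orders sum to 2 (valence 4) → 2 H
  atom 15: C, bond orders sum to 2 (valence 4) → 2 H
  atom 16: C, bond orders sum to 1 (valence 4) → 3 H
Total hydrogens: 28.

28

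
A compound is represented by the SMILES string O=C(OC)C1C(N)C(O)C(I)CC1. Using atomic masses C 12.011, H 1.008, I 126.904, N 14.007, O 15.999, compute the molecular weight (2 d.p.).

299.11 g/mol

First, the molecular formula is C8H14INO3 (counting implicit H from valence).
  C: 8 × 12.011 = 96.088
  H: 14 × 1.008 = 14.112
  I: 1 × 126.904 = 126.904
  N: 1 × 14.007 = 14.007
  O: 3 × 15.999 = 47.997
Sum: 8×12.011 + 14×1.008 + 1×126.904 + 1×14.007 + 3×15.999 = 299.108 → 299.11 g/mol.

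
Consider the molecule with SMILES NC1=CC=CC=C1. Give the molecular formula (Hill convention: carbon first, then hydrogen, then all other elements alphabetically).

C6H7N

Walk through each heavy atom and fill implicit hydrogens from standard valence (C 4, N 3, O 2, S 2, halogen 1):
  atom 1: N, bond orders sum to 1 (valence 3) → 2 H
  atom 2: C, bond orders sum to 4 (valence 4) → 0 H
  atom 3: C, bond orders sum to 3 (valence 4) → 1 H
  atom 4: C, bond orders sum to 3 (valence 4) → 1 H
  atom 5: C, bond orders sum to 3 (valence 4) → 1 H
  atom 6: C, bond orders sum to 3 (valence 4) → 1 H
  atom 7: C, bond orders sum to 3 (valence 4) → 1 H
Totals → C:6, H:7, N:1.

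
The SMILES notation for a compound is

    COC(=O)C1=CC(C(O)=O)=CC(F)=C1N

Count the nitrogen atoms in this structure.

Scan the SMILES for N atoms (remember two-letter symbols like Cl and Br are single atoms).
Nitrogen count: 1.

1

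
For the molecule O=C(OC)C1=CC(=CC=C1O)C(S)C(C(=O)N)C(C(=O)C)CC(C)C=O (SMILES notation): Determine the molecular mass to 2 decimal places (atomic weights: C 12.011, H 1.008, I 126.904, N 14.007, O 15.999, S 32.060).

381.44 g/mol

First, the molecular formula is C18H23NO6S (counting implicit H from valence).
  C: 18 × 12.011 = 216.198
  H: 23 × 1.008 = 23.184
  N: 1 × 14.007 = 14.007
  O: 6 × 15.999 = 95.994
  S: 1 × 32.060 = 32.060
Sum: 18×12.011 + 23×1.008 + 1×14.007 + 6×15.999 + 1×32.060 = 381.443 → 381.44 g/mol.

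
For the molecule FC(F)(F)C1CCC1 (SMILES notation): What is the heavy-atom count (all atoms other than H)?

8

Every atom symbol written in the SMILES (organic subset) is one heavy atom; implicit H are not written.
Heavy atoms by element → C:5, F:3.
Total: 8.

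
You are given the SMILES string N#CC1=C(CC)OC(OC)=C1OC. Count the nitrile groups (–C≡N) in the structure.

The nitrile motif appears at heavy-atom position 2 in the SMILES.
Other groups present: 2 ether.
Nitrile count: 1.

1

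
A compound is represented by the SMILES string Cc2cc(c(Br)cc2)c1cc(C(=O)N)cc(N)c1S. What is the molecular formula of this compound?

Walk through each heavy atom and fill implicit hydrogens from standard valence (C 4, N 3, O 2, S 2, halogen 1); for lowercase aromatic atoms, an aromatic c carries 1 H when it has two neighbours and 0 H with three, and aromatic n carries 0 H:
  atom 1: C, bond orders sum to 1 (valence 4) → 3 H
  atom 2: aromatic c, 3 neighbours → 0 H
  atom 3: aromatic c, 2 neighbours → 1 H
  atom 4: aromatic c, 3 neighbours → 0 H
  atom 5: aromatic c, 3 neighbours → 0 H
  atom 6: Br (halogen, monovalent) → 0 H
  atom 7: aromatic c, 2 neighbours → 1 H
  atom 8: aromatic c, 2 neighbours → 1 H
  atom 9: aromatic c, 3 neighbours → 0 H
  atom 10: aromatic c, 2 neighbours → 1 H
  atom 11: aromatic c, 3 neighbours → 0 H
  atom 12: C, bond orders sum to 4 (valence 4) → 0 H
  atom 13: O, bond orders sum to 2 (valence 2) → 0 H
  atom 14: N, bond orders sum to 1 (valence 3) → 2 H
  atom 15: aromatic c, 2 neighbours → 1 H
  atom 16: aromatic c, 3 neighbours → 0 H
  atom 17: N, bond orders sum to 1 (valence 3) → 2 H
  atom 18: aromatic c, 3 neighbours → 0 H
  atom 19: S, bond orders sum to 1 (valence 2) → 1 H
Totals → C:14, H:13, Br:1, N:2, O:1, S:1.

C14H13BrN2OS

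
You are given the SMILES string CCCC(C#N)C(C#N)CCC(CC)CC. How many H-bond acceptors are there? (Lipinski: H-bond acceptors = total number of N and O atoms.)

N atoms: 2; O atoms: 0.
Lipinski HBA = 2 + 0 = 2.

2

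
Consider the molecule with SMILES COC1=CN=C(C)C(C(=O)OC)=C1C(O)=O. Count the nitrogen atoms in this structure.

Scan the SMILES for N atoms (remember two-letter symbols like Cl and Br are single atoms).
Nitrogen count: 1.

1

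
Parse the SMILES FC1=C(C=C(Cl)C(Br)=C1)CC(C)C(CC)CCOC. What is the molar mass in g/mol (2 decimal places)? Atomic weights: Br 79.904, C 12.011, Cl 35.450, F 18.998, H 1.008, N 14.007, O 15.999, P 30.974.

351.68 g/mol

First, the molecular formula is C15H21BrClFO (counting implicit H from valence).
  Br: 1 × 79.904 = 79.904
  C: 15 × 12.011 = 180.165
  Cl: 1 × 35.450 = 35.450
  F: 1 × 18.998 = 18.998
  H: 21 × 1.008 = 21.168
  O: 1 × 15.999 = 15.999
Sum: 1×79.904 + 15×12.011 + 1×35.450 + 1×18.998 + 21×1.008 + 1×15.999 = 351.684 → 351.68 g/mol.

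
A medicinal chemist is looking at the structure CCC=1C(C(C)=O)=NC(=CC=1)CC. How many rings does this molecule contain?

1

In SMILES, each pair of matching ring-closure digits denotes one ring-closing bond; the number of such bonds equals the number of independent rings.
Ring-closure bonds here: 1.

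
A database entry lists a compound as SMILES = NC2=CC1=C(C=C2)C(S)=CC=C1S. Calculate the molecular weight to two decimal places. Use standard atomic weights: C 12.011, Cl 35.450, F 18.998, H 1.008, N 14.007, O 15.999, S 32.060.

207.31 g/mol

First, the molecular formula is C10H9NS2 (counting implicit H from valence).
  C: 10 × 12.011 = 120.110
  H: 9 × 1.008 = 9.072
  N: 1 × 14.007 = 14.007
  S: 2 × 32.060 = 64.120
Sum: 10×12.011 + 9×1.008 + 1×14.007 + 2×32.060 = 207.309 → 207.31 g/mol.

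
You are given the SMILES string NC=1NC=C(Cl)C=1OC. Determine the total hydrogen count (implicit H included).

Walk through each heavy atom and fill implicit hydrogens from standard valence (C 4, N 3, O 2, S 2, halogen 1):
  atom 1: N, bond orders sum to 1 (valence 3) → 2 H
  atom 2: C, bond orders sum to 4 (valence 4) → 0 H
  atom 3: N, bond orders sum to 2 (valence 3) → 1 H
  atom 4: C, bond orders sum to 3 (valence 4) → 1 H
  atom 5: C, bond orders sum to 4 (valence 4) → 0 H
  atom 6: Cl (halogen, monovalent) → 0 H
  atom 7: C, bond orders sum to 4 (valence 4) → 0 H
  atom 8: O, bond orders sum to 2 (valence 2) → 0 H
  atom 9: C, bond orders sum to 1 (valence 4) → 3 H
Total hydrogens: 7.

7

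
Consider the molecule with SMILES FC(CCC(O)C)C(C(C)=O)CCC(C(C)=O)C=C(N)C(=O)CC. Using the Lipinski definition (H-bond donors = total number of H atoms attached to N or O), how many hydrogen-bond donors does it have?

3

Donors: find every N or O and count the H atoms it carries.
  atom 6 (O): bond orders sum to 1 → 1 H
  atom 11 (O): bond orders sum to 2 → 0 H
  atom 17 (O): bond orders sum to 2 → 0 H
  atom 20 (N): bond orders sum to 1 → 2 H
  atom 22 (O): bond orders sum to 2 → 0 H
Lipinski HBD = 3.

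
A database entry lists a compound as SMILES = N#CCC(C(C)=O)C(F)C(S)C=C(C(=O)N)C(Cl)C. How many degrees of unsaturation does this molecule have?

Degree of unsaturation = (number of rings) + (number of π bonds).
Ring closures in the SMILES: 0.
π bonds: 3 double bonds (each 1 DoU), 1 triple bond (each 2 DoU) → 5 DoU from unsaturation.
Total DoU = 0 + 5 = 5.

5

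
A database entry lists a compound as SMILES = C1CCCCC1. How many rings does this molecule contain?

1

In SMILES, each pair of matching ring-closure digits denotes one ring-closing bond; the number of such bonds equals the number of independent rings.
Ring-closure bonds here: 1.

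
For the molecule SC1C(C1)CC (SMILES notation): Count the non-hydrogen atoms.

6

Every atom symbol written in the SMILES (organic subset) is one heavy atom; implicit H are not written.
Heavy atoms by element → C:5, S:1.
Total: 6.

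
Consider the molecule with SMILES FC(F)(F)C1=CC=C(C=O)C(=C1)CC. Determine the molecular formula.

C10H9F3O

Walk through each heavy atom and fill implicit hydrogens from standard valence (C 4, N 3, O 2, S 2, halogen 1):
  atom 1: F (halogen, monovalent) → 0 H
  atom 2: C, bond orders sum to 4 (valence 4) → 0 H
  atom 3: F (halogen, monovalent) → 0 H
  atom 4: F (halogen, monovalent) → 0 H
  atom 5: C, bond orders sum to 4 (valence 4) → 0 H
  atom 6: C, bond orders sum to 3 (valence 4) → 1 H
  atom 7: C, bond orders sum to 3 (valence 4) → 1 H
  atom 8: C, bond orders sum to 4 (valence 4) → 0 H
  atom 9: C, bond orders sum to 3 (valence 4) → 1 H
  atom 10: O, bond orders sum to 2 (valence 2) → 0 H
  atom 11: C, bond orders sum to 4 (valence 4) → 0 H
  atom 12: C, bond orders sum to 3 (valence 4) → 1 H
  atom 13: C, bond orders sum to 2 (valence 4) → 2 H
  atom 14: C, bond orders sum to 1 (valence 4) → 3 H
Totals → C:10, H:9, F:3, O:1.
In Hill order: C10H9F3O.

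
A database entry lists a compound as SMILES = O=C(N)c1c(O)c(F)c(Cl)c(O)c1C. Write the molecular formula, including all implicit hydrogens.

C8H7ClFNO3

Walk through each heavy atom and fill implicit hydrogens from standard valence (C 4, N 3, O 2, S 2, halogen 1); for lowercase aromatic atoms, an aromatic c carries 1 H when it has two neighbours and 0 H with three, and aromatic n carries 0 H:
  atom 1: O, bond orders sum to 2 (valence 2) → 0 H
  atom 2: C, bond orders sum to 4 (valence 4) → 0 H
  atom 3: N, bond orders sum to 1 (valence 3) → 2 H
  atom 4: aromatic c, 3 neighbours → 0 H
  atom 5: aromatic c, 3 neighbours → 0 H
  atom 6: O, bond orders sum to 1 (valence 2) → 1 H
  atom 7: aromatic c, 3 neighbours → 0 H
  atom 8: F (halogen, monovalent) → 0 H
  atom 9: aromatic c, 3 neighbours → 0 H
  atom 10: Cl (halogen, monovalent) → 0 H
  atom 11: aromatic c, 3 neighbours → 0 H
  atom 12: O, bond orders sum to 1 (valence 2) → 1 H
  atom 13: aromatic c, 3 neighbours → 0 H
  atom 14: C, bond orders sum to 1 (valence 4) → 3 H
Totals → C:8, H:7, Cl:1, F:1, N:1, O:3.
In Hill order: C8H7ClFNO3.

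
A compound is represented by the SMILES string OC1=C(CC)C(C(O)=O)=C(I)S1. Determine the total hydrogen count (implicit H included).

Walk through each heavy atom and fill implicit hydrogens from standard valence (C 4, N 3, O 2, S 2, halogen 1):
  atom 1: O, bond orders sum to 1 (valence 2) → 1 H
  atom 2: C, bond orders sum to 4 (valence 4) → 0 H
  atom 3: C, bond orders sum to 4 (valence 4) → 0 H
  atom 4: C, bond orders sum to 2 (valence 4) → 2 H
  atom 5: C, bond orders sum to 1 (valence 4) → 3 H
  atom 6: C, bond orders sum to 4 (valence 4) → 0 H
  atom 7: C, bond orders sum to 4 (valence 4) → 0 H
  atom 8: O, bond orders sum to 1 (valence 2) → 1 H
  atom 9: O, bond orders sum to 2 (valence 2) → 0 H
  atom 10: C, bond orders sum to 4 (valence 4) → 0 H
  atom 11: I (halogen, monovalent) → 0 H
  atom 12: S, bond orders sum to 2 (valence 2) → 0 H
Total hydrogens: 7.

7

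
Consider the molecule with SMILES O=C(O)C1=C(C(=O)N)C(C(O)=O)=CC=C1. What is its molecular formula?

C9H7NO5

Walk through each heavy atom and fill implicit hydrogens from standard valence (C 4, N 3, O 2, S 2, halogen 1):
  atom 1: O, bond orders sum to 2 (valence 2) → 0 H
  atom 2: C, bond orders sum to 4 (valence 4) → 0 H
  atom 3: O, bond orders sum to 1 (valence 2) → 1 H
  atom 4: C, bond orders sum to 4 (valence 4) → 0 H
  atom 5: C, bond orders sum to 4 (valence 4) → 0 H
  atom 6: C, bond orders sum to 4 (valence 4) → 0 H
  atom 7: O, bond orders sum to 2 (valence 2) → 0 H
  atom 8: N, bond orders sum to 1 (valence 3) → 2 H
  atom 9: C, bond orders sum to 4 (valence 4) → 0 H
  atom 10: C, bond orders sum to 4 (valence 4) → 0 H
  atom 11: O, bond orders sum to 1 (valence 2) → 1 H
  atom 12: O, bond orders sum to 2 (valence 2) → 0 H
  atom 13: C, bond orders sum to 3 (valence 4) → 1 H
  atom 14: C, bond orders sum to 3 (valence 4) → 1 H
  atom 15: C, bond orders sum to 3 (valence 4) → 1 H
Totals → C:9, H:7, N:1, O:5.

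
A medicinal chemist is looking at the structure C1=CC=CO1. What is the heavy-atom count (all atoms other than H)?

5

Every atom symbol written in the SMILES (organic subset) is one heavy atom; implicit H are not written.
Heavy atoms by element → C:4, O:1.
Total: 5.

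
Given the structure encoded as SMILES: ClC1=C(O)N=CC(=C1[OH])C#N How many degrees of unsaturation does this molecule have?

Degree of unsaturation = (number of rings) + (number of π bonds).
Ring closures in the SMILES: 1.
π bonds: 3 double bonds (each 1 DoU), 1 triple bond (each 2 DoU) → 5 DoU from unsaturation.
Total DoU = 1 + 5 = 6.

6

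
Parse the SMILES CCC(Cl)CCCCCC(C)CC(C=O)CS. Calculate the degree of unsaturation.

Molecular formula: C14H27ClOS.
DoU = (2C + 2 + N − H − X) / 2, where X is the halogen count and O/S are ignored.
    = (2·14 + 2 + 0 − 27 − 1) / 2 = 2 / 2 = 1.

1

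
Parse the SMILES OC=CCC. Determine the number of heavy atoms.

5

Every atom symbol written in the SMILES (organic subset) is one heavy atom; implicit H are not written.
Heavy atoms by element → C:4, O:1.
Total: 5.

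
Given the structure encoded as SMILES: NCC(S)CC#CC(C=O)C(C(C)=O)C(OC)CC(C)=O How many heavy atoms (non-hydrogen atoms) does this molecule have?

Every atom symbol written in the SMILES (organic subset) is one heavy atom; implicit H are not written.
Heavy atoms by element → C:15, N:1, O:4, S:1.
Total: 21.

21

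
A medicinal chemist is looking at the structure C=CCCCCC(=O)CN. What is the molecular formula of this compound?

C8H15NO

Walk through each heavy atom and fill implicit hydrogens from standard valence (C 4, N 3, O 2, S 2, halogen 1):
  atom 1: C, bond orders sum to 2 (valence 4) → 2 H
  atom 2: C, bond orders sum to 3 (valence 4) → 1 H
  atom 3: C, bond orders sum to 2 (valence 4) → 2 H
  atom 4: C, bond orders sum to 2 (valence 4) → 2 H
  atom 5: C, bond orders sum to 2 (valence 4) → 2 H
  atom 6: C, bond orders sum to 2 (valence 4) → 2 H
  atom 7: C, bond orders sum to 4 (valence 4) → 0 H
  atom 8: O, bond orders sum to 2 (valence 2) → 0 H
  atom 9: C, bond orders sum to 2 (valence 4) → 2 H
  atom 10: N, bond orders sum to 1 (valence 3) → 2 H
Totals → C:8, H:15, N:1, O:1.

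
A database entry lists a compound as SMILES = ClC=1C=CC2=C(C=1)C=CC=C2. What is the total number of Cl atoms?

Scan the SMILES for Cl atoms (remember two-letter symbols like Cl and Br are single atoms).
Chlorine count: 1.

1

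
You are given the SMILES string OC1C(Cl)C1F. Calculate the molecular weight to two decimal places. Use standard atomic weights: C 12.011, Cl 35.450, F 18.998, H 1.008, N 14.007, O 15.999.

110.51 g/mol

First, the molecular formula is C3H4ClFO (counting implicit H from valence).
  C: 3 × 12.011 = 36.033
  Cl: 1 × 35.450 = 35.450
  F: 1 × 18.998 = 18.998
  H: 4 × 1.008 = 4.032
  O: 1 × 15.999 = 15.999
Sum: 3×12.011 + 1×35.450 + 1×18.998 + 4×1.008 + 1×15.999 = 110.512 → 110.51 g/mol.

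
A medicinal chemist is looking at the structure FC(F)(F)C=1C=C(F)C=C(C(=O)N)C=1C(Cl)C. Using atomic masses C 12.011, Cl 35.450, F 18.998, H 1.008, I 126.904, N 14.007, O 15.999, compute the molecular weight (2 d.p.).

269.62 g/mol

First, the molecular formula is C10H8ClF4NO (counting implicit H from valence).
  C: 10 × 12.011 = 120.110
  Cl: 1 × 35.450 = 35.450
  F: 4 × 18.998 = 75.992
  H: 8 × 1.008 = 8.064
  N: 1 × 14.007 = 14.007
  O: 1 × 15.999 = 15.999
Sum: 10×12.011 + 1×35.450 + 4×18.998 + 8×1.008 + 1×14.007 + 1×15.999 = 269.622 → 269.62 g/mol.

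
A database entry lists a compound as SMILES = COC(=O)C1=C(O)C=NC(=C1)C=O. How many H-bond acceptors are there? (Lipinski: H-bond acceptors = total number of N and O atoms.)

N atoms: 1; O atoms: 4.
Lipinski HBA = 1 + 4 = 5.

5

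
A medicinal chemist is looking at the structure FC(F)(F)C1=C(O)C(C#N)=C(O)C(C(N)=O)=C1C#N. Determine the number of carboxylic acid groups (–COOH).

Scan the SMILES for the carboxylic acid motif — none present.
Groups that are present: 1 amide, 2 hydroxyl, 2 nitrile.

0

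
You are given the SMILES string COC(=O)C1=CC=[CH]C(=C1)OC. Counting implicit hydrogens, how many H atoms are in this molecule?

Walk through each heavy atom and fill implicit hydrogens from standard valence (C 4, N 3, O 2, S 2, halogen 1):
  atom 1: C, bond orders sum to 1 (valence 4) → 3 H
  atom 2: O, bond orders sum to 2 (valence 2) → 0 H
  atom 3: C, bond orders sum to 4 (valence 4) → 0 H
  atom 4: O, bond orders sum to 2 (valence 2) → 0 H
  atom 5: C, bond orders sum to 4 (valence 4) → 0 H
  atom 6: C, bond orders sum to 3 (valence 4) → 1 H
  atom 7: C, bond orders sum to 3 (valence 4) → 1 H
  atom 8: C with explicit H count 1
  atom 9: C, bond orders sum to 4 (valence 4) → 0 H
  atom 10: C, bond orders sum to 3 (valence 4) → 1 H
  atom 11: O, bond orders sum to 2 (valence 2) → 0 H
  atom 12: C, bond orders sum to 1 (valence 4) → 3 H
Total hydrogens: 10.

10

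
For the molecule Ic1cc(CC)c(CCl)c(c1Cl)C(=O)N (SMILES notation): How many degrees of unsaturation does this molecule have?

5

Molecular formula: C10H10Cl2INO.
DoU = (2C + 2 + N − H − X) / 2, where X is the halogen count and O/S are ignored.
    = (2·10 + 2 + 1 − 10 − 3) / 2 = 10 / 2 = 5.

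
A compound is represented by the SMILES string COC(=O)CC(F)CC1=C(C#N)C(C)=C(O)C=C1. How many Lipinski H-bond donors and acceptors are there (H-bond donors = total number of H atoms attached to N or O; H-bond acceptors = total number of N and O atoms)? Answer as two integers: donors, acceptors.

1, 4

Donors: find every N or O and count the H atoms it carries.
  atom 2 (O): bond orders sum to 2 → 0 H
  atom 4 (O): bond orders sum to 2 → 0 H
  atom 12 (N): bond orders sum to 3 → 0 H
  atom 16 (O): bond orders sum to 1 → 1 H
Lipinski HBD = 1.
Acceptors: N atoms = 1, O atoms = 3 → HBA = 4.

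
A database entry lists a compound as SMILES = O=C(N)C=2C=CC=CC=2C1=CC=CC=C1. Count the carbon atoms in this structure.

Count every carbon token in the SMILES (each C, including those in ring-closure positions and inside branches).
Carbon count: 13.

13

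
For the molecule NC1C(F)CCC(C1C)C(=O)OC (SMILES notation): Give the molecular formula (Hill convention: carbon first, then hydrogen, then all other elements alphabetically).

C9H16FNO2

Walk through each heavy atom and fill implicit hydrogens from standard valence (C 4, N 3, O 2, S 2, halogen 1):
  atom 1: N, bond orders sum to 1 (valence 3) → 2 H
  atom 2: C, bond orders sum to 3 (valence 4) → 1 H
  atom 3: C, bond orders sum to 3 (valence 4) → 1 H
  atom 4: F (halogen, monovalent) → 0 H
  atom 5: C, bond orders sum to 2 (valence 4) → 2 H
  atom 6: C, bond orders sum to 2 (valence 4) → 2 H
  atom 7: C, bond orders sum to 3 (valence 4) → 1 H
  atom 8: C, bond orders sum to 3 (valence 4) → 1 H
  atom 9: C, bond orders sum to 1 (valence 4) → 3 H
  atom 10: C, bond orders sum to 4 (valence 4) → 0 H
  atom 11: O, bond orders sum to 2 (valence 2) → 0 H
  atom 12: O, bond orders sum to 2 (valence 2) → 0 H
  atom 13: C, bond orders sum to 1 (valence 4) → 3 H
Totals → C:9, H:16, F:1, N:1, O:2.
In Hill order: C9H16FNO2.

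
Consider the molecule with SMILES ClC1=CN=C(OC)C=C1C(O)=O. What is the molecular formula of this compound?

C7H6ClNO3

Walk through each heavy atom and fill implicit hydrogens from standard valence (C 4, N 3, O 2, S 2, halogen 1):
  atom 1: Cl (halogen, monovalent) → 0 H
  atom 2: C, bond orders sum to 4 (valence 4) → 0 H
  atom 3: C, bond orders sum to 3 (valence 4) → 1 H
  atom 4: N, bond orders sum to 3 (valence 3) → 0 H
  atom 5: C, bond orders sum to 4 (valence 4) → 0 H
  atom 6: O, bond orders sum to 2 (valence 2) → 0 H
  atom 7: C, bond orders sum to 1 (valence 4) → 3 H
  atom 8: C, bond orders sum to 3 (valence 4) → 1 H
  atom 9: C, bond orders sum to 4 (valence 4) → 0 H
  atom 10: C, bond orders sum to 4 (valence 4) → 0 H
  atom 11: O, bond orders sum to 1 (valence 2) → 1 H
  atom 12: O, bond orders sum to 2 (valence 2) → 0 H
Totals → C:7, H:6, Cl:1, N:1, O:3.
In Hill order: C7H6ClNO3.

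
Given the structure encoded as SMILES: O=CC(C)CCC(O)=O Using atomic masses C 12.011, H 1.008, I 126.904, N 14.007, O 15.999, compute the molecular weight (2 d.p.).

130.14 g/mol

First, the molecular formula is C6H10O3 (counting implicit H from valence).
  C: 6 × 12.011 = 72.066
  H: 10 × 1.008 = 10.080
  O: 3 × 15.999 = 47.997
Sum: 6×12.011 + 10×1.008 + 3×15.999 = 130.143 → 130.14 g/mol.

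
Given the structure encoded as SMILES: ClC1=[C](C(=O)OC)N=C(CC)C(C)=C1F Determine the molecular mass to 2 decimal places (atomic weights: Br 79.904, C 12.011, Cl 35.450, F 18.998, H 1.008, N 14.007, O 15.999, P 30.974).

231.65 g/mol

First, the molecular formula is C10H11ClFNO2 (counting implicit H from valence).
  C: 10 × 12.011 = 120.110
  Cl: 1 × 35.450 = 35.450
  F: 1 × 18.998 = 18.998
  H: 11 × 1.008 = 11.088
  N: 1 × 14.007 = 14.007
  O: 2 × 15.999 = 31.998
Sum: 10×12.011 + 1×35.450 + 1×18.998 + 11×1.008 + 1×14.007 + 2×15.999 = 231.651 → 231.65 g/mol.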